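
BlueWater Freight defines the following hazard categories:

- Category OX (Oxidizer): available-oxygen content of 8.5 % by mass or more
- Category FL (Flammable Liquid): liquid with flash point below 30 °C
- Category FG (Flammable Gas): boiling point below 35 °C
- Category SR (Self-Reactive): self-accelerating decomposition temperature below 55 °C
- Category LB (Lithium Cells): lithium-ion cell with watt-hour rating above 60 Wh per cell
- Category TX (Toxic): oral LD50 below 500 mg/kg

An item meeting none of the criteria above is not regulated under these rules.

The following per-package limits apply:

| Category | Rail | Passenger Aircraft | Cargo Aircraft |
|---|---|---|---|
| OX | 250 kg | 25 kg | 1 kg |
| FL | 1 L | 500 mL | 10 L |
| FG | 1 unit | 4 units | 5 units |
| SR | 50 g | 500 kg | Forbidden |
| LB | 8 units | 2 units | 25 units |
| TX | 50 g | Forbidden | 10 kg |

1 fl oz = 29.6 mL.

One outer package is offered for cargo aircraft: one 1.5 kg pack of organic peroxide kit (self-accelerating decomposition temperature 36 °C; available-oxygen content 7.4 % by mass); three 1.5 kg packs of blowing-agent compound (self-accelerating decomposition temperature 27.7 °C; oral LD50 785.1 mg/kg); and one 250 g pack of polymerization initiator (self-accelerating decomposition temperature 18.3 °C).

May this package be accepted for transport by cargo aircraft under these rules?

No

The organic peroxide kit has self-accelerating decomposition temperature 36 °C, which is < 55 °C, so it is Category SR (Self-Reactive).
Self-accelerating decomposition temperature 27.7 °C meets the Category SR criterion (Self-Reactive), so the blowing-agent compound is Category SR.
With self-accelerating decomposition temperature 18.3 °C (< 55 °C), the polymerization initiator falls in Category SR.
Category SR net quantity: 1.5 kg + (three 1.5 kg packs = 4.5 kg) + 250 g = 6.25 kg.
Category SR is Forbidden by cargo aircraft.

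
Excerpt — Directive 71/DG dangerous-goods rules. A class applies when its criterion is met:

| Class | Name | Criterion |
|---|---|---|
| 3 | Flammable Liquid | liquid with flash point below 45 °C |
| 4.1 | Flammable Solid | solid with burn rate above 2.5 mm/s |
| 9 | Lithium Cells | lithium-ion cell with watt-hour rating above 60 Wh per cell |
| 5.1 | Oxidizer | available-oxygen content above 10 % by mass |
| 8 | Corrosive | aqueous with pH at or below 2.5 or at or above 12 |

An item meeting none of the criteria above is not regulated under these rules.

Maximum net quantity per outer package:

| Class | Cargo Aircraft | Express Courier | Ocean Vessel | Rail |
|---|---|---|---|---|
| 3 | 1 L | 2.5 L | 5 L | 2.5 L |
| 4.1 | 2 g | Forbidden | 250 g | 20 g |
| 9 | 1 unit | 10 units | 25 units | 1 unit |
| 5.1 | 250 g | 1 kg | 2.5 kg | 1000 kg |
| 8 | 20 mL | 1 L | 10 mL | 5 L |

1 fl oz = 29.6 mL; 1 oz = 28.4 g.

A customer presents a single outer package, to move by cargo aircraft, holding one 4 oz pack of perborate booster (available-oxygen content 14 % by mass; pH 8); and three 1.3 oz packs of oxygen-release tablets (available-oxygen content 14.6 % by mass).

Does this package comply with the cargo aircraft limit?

Yes

The perborate booster has available-oxygen content 14 % by mass, which is > 10 % by mass, so it is Class 5.1 (Oxidizer).
With available-oxygen content 14.6 % by mass (> 10 % by mass), the oxygen-release tablets fall in Class 5.1.
Class 5.1 net quantity: (one 4 oz pack = 113.6 g) + (three 1.3 oz packs = 110.76 g) = 224.36 g.
That is within the Class 5.1 cargo aircraft limit of 250 g.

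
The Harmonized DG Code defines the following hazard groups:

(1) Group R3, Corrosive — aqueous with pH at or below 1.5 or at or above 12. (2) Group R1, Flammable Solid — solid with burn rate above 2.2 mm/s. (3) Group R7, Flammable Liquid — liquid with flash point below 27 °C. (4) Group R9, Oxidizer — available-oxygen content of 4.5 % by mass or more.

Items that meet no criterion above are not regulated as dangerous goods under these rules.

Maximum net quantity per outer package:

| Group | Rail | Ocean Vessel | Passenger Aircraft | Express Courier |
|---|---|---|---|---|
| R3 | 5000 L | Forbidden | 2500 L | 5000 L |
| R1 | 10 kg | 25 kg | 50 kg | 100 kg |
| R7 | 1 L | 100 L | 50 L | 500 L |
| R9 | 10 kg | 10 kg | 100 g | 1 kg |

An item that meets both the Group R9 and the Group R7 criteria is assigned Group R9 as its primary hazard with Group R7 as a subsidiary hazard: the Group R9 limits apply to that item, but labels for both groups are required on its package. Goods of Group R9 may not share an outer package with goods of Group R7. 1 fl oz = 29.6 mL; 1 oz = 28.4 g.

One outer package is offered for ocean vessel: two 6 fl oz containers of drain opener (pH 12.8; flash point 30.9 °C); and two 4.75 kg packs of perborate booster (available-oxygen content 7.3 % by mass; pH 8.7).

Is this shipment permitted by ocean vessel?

The drain opener has pH 12.8, which is ≥ 12, so it is Group R3 (Corrosive).
Available-oxygen content 7.3 % by mass meets the Group R9 criterion (Oxidizer), so the perborate booster is Group R9.
Group R3 quantity: two 6 fl oz containers = 355.2 mL.
Group R3 is Forbidden by ocean vessel.
Group R9 quantity: two 4.75 kg packs = 9.5 kg.
9.5 kg is within the ocean vessel limit of 10 kg for Group R9.
The segregation rule (Group R9 with Group R7) does not apply to Group R3 with Group R9.

No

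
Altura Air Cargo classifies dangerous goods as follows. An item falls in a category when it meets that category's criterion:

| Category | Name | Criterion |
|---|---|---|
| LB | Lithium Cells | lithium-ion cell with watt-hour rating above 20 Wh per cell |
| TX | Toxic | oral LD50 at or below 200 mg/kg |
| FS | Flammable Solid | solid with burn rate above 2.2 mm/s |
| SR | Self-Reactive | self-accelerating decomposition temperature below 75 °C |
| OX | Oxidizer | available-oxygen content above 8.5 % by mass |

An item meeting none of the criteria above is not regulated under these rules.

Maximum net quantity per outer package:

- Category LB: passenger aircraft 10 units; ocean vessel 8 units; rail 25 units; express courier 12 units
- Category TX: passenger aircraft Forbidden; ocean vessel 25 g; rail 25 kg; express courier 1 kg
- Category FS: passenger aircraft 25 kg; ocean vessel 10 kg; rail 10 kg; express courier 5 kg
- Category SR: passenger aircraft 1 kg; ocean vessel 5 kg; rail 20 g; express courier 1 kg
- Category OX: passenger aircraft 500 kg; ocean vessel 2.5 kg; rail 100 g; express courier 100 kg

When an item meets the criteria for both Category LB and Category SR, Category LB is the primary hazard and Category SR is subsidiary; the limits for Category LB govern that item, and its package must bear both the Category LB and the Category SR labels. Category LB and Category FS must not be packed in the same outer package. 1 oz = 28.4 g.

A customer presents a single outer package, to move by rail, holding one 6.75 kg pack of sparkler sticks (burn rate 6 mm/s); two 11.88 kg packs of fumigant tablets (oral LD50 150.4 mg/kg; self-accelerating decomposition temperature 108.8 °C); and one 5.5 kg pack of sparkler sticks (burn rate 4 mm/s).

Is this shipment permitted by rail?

No

Sparkler sticks: burn rate 6 mm/s > 2.2 mm/s → Category FS (Flammable Solid).
Oral LD50 150.4 mg/kg meets the Category TX criterion (Toxic), so the fumigant tablets are Category TX.
The sparkler sticks have burn rate 4 mm/s, which is > 2.2 mm/s, so they are Category FS (Flammable Solid).
Category TX quantity: two 11.88 kg packs = 23.76 kg.
23.76 kg is within the rail limit of 25 kg for Category TX.
Total Category FS: 6.75 kg + 5.5 kg = 12.25 kg.
12.25 kg > 10 kg (rail limit, Category FS) — over the limit.
The segregation rule (Category LB with Category FS) does not apply to Category TX with Category FS.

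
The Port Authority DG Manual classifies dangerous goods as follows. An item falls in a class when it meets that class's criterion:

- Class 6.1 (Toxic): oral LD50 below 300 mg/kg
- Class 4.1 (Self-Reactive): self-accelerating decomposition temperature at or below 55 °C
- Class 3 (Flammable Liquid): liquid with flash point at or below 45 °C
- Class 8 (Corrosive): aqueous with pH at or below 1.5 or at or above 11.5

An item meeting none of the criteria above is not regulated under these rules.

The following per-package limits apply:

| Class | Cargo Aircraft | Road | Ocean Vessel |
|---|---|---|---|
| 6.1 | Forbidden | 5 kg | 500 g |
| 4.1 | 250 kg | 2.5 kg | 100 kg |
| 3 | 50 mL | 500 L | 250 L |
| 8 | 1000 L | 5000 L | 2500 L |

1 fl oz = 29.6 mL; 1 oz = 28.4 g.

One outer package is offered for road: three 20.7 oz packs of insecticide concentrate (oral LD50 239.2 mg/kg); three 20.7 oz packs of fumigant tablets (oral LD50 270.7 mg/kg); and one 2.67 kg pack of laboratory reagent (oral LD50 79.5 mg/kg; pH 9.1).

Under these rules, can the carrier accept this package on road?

The insecticide concentrate has oral LD50 239.2 mg/kg, which is < 300 mg/kg, so it is Class 6.1 (Toxic).
Fumigant tablets: oral LD50 270.7 mg/kg < 300 mg/kg → Class 6.1 (Toxic).
Oral LD50 79.5 mg/kg meets the Class 6.1 criterion (Toxic), so the laboratory reagent is Class 6.1.
Total Class 6.1: (three 20.7 oz packs = 1763.64 g) + (three 20.7 oz packs = 1763.64 g) + 2.67 kg = 6197.28 g.
6197.28 g exceeds the road limit of 5 kg for Class 6.1.

No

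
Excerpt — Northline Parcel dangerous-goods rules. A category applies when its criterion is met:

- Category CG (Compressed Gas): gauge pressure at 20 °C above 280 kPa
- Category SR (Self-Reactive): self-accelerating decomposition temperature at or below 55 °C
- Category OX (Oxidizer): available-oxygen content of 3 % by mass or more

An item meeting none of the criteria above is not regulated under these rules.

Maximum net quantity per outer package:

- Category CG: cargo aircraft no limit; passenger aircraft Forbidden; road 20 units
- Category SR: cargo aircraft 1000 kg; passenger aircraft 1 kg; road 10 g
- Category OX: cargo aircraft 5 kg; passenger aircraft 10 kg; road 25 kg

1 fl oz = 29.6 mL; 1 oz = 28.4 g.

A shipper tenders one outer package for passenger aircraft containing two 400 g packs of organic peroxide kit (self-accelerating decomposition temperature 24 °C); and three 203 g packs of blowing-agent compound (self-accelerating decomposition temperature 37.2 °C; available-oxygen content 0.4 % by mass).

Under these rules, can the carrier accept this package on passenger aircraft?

No

The organic peroxide kit has self-accelerating decomposition temperature 24 °C, which is ≤ 55 °C, so it is Category SR (Self-Reactive).
Self-accelerating decomposition temperature 37.2 °C meets the Category SR criterion (Self-Reactive), so the blowing-agent compound is Category SR.
Total Category SR: (two 400 g packs = 800 g) + (three 203 g packs = 609 g) = 1.409 kg.
1.409 kg exceeds the passenger aircraft limit of 1 kg for Category SR.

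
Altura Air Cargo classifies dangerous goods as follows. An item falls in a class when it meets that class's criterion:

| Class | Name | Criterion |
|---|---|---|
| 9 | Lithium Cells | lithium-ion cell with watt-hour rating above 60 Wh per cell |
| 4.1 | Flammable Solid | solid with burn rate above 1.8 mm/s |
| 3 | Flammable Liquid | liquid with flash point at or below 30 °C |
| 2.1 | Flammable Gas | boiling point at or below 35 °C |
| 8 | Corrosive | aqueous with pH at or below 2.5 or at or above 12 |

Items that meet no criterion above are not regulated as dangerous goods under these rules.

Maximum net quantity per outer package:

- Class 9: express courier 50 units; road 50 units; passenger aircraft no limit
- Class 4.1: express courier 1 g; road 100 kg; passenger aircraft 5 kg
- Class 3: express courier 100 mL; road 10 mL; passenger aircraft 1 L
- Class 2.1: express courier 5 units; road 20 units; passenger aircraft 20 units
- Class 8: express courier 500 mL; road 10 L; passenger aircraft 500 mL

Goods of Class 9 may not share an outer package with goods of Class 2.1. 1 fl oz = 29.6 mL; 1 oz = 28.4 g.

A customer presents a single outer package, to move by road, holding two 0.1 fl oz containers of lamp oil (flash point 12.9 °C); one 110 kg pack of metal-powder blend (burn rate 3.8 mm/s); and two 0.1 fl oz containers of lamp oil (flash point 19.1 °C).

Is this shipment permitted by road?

No

Lamp oil: flash point 12.9 °C ≤ 30 °C → Class 3 (Flammable Liquid).
With burn rate 3.8 mm/s (> 1.8 mm/s), the metal-powder blend falls in Class 4.1.
With flash point 19.1 °C (≤ 30 °C), the lamp oil falls in Class 3.
Total Class 3: (two 0.1 fl oz containers = 5.92 mL) + (two 0.1 fl oz containers = 5.92 mL) = 11.84 mL.
11.84 mL exceeds the road limit of 10 mL for Class 3.
Class 4.1 quantity: 110 kg.
That exceeds the Class 4.1 road limit of 100 kg.
The segregation rule (Class 9 with Class 2.1) does not apply to Class 3 with Class 4.1.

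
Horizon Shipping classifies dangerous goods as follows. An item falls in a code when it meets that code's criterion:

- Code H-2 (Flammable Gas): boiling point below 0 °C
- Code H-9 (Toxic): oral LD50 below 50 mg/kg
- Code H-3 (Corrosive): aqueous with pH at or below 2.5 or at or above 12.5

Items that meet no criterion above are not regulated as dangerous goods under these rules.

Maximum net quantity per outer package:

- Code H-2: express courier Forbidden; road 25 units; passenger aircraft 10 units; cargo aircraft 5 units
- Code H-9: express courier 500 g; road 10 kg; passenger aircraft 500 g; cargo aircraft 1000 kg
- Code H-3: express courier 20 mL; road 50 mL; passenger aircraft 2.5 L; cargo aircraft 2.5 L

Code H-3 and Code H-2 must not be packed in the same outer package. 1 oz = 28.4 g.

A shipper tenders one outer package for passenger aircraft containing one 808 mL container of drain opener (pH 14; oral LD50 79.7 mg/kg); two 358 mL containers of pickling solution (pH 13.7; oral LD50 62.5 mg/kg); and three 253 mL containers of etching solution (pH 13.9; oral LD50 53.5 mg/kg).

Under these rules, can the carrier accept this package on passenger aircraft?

Drain opener: pH 14 ≥ 12.5 → Code H-3 (Corrosive).
pH 13.7 meets the Code H-3 criterion (Corrosive), so the pickling solution is Code H-3.
pH 13.9 meets the Code H-3 criterion (Corrosive), so the etching solution is Code H-3.
Total Code H-3: 808 mL + (two 358 mL containers = 716 mL) + (three 253 mL containers = 759 mL) = 2.283 L.
That is within the Code H-3 passenger aircraft limit of 2.5 L.

Yes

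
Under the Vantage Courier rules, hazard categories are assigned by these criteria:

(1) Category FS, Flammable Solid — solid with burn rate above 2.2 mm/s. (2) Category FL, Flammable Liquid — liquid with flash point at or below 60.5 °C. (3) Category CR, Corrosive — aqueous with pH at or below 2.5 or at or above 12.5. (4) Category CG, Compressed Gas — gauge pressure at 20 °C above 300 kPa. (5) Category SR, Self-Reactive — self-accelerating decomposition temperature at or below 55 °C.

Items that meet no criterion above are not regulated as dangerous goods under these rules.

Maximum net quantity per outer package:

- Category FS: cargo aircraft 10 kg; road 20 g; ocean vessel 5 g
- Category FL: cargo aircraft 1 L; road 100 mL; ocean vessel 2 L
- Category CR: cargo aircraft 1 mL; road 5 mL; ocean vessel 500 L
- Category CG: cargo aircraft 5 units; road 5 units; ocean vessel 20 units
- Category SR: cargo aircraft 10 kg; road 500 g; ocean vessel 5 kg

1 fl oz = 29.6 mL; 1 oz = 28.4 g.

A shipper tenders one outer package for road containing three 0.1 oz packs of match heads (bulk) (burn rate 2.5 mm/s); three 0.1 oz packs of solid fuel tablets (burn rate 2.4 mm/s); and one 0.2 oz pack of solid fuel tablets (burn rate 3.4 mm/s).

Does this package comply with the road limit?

No

With burn rate 2.5 mm/s (> 2.2 mm/s), the match heads (bulk) fall in Category FS.
With burn rate 2.4 mm/s (> 2.2 mm/s), the solid fuel tablets fall in Category FS.
With burn rate 3.4 mm/s (> 2.2 mm/s), the solid fuel tablets fall in Category FS.
Total Category FS: (three 0.1 oz packs = 8.52 g) + (three 0.1 oz packs = 8.52 g) + (one 0.2 oz pack = 5.68 g) = 22.72 g.
22.72 g exceeds the road limit of 20 g for Category FS.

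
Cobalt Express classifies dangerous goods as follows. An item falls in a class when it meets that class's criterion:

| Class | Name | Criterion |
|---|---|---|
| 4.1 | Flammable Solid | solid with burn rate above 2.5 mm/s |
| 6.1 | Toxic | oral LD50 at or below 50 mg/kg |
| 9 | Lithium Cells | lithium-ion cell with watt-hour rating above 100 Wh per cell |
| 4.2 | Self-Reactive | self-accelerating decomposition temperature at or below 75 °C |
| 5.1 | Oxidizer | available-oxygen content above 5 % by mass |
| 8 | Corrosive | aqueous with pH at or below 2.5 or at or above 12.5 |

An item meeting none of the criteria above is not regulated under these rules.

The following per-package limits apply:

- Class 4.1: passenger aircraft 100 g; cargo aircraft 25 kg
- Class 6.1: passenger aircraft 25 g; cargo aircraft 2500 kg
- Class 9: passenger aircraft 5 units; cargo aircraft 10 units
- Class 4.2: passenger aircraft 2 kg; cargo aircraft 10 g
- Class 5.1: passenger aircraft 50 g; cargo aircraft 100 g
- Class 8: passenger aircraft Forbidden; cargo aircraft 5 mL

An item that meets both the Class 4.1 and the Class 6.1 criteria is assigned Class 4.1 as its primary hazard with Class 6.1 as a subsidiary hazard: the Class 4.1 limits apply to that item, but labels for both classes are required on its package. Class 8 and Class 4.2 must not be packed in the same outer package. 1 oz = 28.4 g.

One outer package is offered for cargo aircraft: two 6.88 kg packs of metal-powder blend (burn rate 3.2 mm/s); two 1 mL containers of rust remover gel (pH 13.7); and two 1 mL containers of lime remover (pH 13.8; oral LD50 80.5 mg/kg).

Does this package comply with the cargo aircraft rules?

Yes

With burn rate 3.2 mm/s (> 2.5 mm/s), the metal-powder blend falls in Class 4.1.
With pH 13.7 (≥ 12.5), the rust remover gel falls in Class 8.
Lime remover: pH 13.8 ≥ 12.5 → Class 8 (Corrosive).
Total Class 8: (two 1 mL containers = 2 mL) + (two 1 mL containers = 2 mL) = 4 mL.
That is within the Class 8 cargo aircraft limit of 5 mL.
Class 4.1 quantity: two 6.88 kg packs = 13.76 kg.
That is within the Class 4.1 cargo aircraft limit of 25 kg.
The segregation rule (Class 8 with Class 4.2) does not apply to Class 8 with Class 4.1.
Every hazard class is within its cargo aircraft limit and no segregation rule is violated.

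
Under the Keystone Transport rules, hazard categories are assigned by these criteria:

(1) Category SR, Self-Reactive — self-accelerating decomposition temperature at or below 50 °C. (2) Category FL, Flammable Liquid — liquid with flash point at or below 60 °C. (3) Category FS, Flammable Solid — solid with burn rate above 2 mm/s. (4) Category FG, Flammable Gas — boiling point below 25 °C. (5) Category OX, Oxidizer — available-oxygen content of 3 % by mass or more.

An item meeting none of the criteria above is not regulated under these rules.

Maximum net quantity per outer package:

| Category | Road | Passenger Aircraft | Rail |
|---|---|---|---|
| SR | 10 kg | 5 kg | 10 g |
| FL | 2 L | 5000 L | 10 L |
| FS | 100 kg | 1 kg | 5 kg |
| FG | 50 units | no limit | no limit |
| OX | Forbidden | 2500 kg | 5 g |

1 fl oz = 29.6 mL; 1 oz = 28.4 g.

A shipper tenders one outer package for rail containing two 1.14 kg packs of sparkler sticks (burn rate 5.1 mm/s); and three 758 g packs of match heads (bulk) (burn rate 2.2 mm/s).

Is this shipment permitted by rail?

Yes

Burn rate 5.1 mm/s meets the Category FS criterion (Flammable Solid), so the sparkler sticks are Category FS.
Burn rate 2.2 mm/s meets the Category FS criterion (Flammable Solid), so the match heads (bulk) are Category FS.
Total Category FS: (two 1.14 kg packs = 2.28 kg) + (three 758 g packs = 2.274 kg) = 4.554 kg.
4.554 kg ≤ 5 kg (rail limit, Category FS) — within limit.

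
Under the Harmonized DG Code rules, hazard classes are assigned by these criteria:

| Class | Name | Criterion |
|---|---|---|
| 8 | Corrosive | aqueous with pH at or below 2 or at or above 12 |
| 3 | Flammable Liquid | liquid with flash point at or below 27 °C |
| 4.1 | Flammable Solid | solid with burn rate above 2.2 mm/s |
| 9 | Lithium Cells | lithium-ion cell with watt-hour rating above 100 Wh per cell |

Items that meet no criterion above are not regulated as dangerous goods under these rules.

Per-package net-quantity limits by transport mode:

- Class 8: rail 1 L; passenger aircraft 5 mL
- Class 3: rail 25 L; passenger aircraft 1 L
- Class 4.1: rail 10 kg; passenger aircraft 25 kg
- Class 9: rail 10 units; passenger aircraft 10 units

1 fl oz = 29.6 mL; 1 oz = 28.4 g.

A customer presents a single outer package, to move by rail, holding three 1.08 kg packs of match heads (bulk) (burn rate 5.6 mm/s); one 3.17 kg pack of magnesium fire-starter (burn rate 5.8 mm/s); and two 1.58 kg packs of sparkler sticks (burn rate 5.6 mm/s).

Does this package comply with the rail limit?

Yes

Burn rate 5.6 mm/s meets the Class 4.1 criterion (Flammable Solid), so the match heads (bulk) are Class 4.1.
Burn rate 5.8 mm/s meets the Class 4.1 criterion (Flammable Solid), so the magnesium fire-starter is Class 4.1.
With burn rate 5.6 mm/s (> 2.2 mm/s), the sparkler sticks fall in Class 4.1.
Total Class 4.1: (three 1.08 kg packs = 3.24 kg) + 3.17 kg + (two 1.58 kg packs = 3.16 kg) = 9.57 kg.
9.57 kg is within the rail limit of 10 kg for Class 4.1.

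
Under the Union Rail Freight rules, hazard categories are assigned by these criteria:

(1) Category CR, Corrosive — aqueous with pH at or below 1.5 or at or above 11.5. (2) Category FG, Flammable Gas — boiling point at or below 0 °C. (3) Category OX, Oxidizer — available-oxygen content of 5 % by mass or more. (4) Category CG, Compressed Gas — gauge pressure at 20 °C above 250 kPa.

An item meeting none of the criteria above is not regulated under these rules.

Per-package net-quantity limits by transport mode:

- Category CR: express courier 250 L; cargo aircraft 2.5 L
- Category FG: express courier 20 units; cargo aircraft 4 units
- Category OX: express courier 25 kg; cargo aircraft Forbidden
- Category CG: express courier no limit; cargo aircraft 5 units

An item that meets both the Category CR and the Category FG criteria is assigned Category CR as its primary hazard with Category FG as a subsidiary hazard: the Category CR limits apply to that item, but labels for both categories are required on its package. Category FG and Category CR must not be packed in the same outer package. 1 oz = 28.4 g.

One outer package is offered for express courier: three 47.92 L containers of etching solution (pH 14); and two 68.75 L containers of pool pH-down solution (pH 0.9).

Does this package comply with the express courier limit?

With pH 14 (≥ 11.5), the etching solution falls in Category CR.
Pool pH-down solution: pH 0.9 ≤ 1.5 → Category CR (Corrosive).
Category CR net quantity: (three 47.92 L containers = 143.76 L) + (two 68.75 L containers = 137.5 L) = 281.26 L.
That exceeds the Category CR express courier limit of 250 L.

No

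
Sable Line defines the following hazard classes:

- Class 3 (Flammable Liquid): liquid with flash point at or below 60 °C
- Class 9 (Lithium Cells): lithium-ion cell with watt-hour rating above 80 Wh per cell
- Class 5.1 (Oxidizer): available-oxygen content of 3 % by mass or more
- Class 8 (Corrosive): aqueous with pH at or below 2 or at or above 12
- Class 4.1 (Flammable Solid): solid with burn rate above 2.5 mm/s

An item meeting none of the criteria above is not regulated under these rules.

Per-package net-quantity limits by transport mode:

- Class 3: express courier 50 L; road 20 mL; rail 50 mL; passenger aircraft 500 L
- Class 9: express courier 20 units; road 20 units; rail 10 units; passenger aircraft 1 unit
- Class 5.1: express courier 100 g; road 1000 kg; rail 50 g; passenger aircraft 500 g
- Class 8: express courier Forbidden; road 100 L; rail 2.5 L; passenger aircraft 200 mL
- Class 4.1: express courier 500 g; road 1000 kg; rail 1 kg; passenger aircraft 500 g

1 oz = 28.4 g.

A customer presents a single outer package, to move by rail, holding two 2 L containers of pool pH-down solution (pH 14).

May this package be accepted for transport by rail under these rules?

No

Pool pH-down solution: pH 14 ≥ 12 → Class 8 (Corrosive).
Class 8 quantity: two 2 L containers = 4 L.
4 L > 2.5 L (rail limit, Class 8) — over the limit.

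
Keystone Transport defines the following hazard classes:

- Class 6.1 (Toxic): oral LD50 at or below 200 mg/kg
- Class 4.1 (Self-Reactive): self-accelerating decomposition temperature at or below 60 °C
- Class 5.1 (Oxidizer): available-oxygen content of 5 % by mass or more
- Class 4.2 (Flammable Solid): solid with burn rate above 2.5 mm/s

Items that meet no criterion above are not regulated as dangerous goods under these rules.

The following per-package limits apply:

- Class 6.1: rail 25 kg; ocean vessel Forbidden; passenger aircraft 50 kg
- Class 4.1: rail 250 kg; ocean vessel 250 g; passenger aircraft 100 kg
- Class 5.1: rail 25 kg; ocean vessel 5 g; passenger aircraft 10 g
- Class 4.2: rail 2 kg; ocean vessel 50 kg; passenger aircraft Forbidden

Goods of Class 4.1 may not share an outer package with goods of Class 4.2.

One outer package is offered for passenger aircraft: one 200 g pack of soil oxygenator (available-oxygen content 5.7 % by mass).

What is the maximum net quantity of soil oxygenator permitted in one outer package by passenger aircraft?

With available-oxygen content 5.7 % by mass (≥ 5 % by mass), the soil oxygenator falls in Class 5.1.
The passenger aircraft limit for Class 5.1 is 10 g.

10 g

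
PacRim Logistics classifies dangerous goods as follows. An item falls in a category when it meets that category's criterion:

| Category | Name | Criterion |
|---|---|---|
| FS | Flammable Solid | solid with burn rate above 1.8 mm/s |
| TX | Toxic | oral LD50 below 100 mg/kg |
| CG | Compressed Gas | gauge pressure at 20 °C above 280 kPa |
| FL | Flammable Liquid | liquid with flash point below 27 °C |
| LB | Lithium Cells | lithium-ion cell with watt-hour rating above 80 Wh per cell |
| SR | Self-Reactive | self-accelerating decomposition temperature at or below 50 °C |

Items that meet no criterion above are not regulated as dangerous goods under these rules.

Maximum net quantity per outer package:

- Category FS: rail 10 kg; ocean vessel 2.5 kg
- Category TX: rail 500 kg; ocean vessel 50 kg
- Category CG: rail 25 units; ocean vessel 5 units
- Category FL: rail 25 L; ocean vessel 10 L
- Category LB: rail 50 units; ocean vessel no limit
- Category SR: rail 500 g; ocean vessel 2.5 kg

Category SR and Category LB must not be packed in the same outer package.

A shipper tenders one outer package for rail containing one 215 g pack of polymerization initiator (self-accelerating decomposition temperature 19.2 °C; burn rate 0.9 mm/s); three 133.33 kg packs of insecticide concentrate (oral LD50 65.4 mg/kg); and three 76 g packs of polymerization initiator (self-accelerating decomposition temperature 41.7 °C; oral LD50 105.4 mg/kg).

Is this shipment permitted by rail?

Polymerization initiator: self-accelerating decomposition temperature 19.2 °C ≤ 50 °C → Category SR (Self-Reactive).
Oral LD50 65.4 mg/kg meets the Category TX criterion (Toxic), so the insecticide concentrate is Category TX.
With self-accelerating decomposition temperature 41.7 °C (≤ 50 °C), the polymerization initiator falls in Category SR.
Category SR net quantity: 215 g + (three 76 g packs = 228 g) = 443 g.
That is within the Category SR rail limit of 500 g.
Category TX quantity: three 133.33 kg packs = 399.99 kg.
That is within the Category TX rail limit of 500 kg.
The segregation rule (Category SR with Category LB) does not apply to Category SR with Category TX.
Every hazard category is within its rail limit and no segregation rule is violated.

Yes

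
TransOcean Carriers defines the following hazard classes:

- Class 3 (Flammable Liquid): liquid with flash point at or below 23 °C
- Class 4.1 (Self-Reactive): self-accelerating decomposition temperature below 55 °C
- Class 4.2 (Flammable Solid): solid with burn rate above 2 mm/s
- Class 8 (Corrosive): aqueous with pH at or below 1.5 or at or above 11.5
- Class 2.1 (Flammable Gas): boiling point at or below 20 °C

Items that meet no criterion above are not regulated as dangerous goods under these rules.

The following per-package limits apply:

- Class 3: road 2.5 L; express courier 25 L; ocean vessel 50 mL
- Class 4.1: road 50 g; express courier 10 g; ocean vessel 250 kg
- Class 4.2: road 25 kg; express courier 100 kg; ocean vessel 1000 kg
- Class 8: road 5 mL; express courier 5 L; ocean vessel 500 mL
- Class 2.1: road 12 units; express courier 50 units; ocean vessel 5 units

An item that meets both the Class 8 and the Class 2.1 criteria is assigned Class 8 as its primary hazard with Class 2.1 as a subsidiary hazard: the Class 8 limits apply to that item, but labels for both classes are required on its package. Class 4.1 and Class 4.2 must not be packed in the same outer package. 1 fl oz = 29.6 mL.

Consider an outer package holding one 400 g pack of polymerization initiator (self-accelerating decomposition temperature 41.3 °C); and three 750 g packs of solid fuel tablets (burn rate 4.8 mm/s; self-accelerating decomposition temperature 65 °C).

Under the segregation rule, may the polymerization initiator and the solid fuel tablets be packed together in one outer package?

With self-accelerating decomposition temperature 41.3 °C (< 55 °C), the polymerization initiator falls in Class 4.1.
The solid fuel tablets have burn rate 4.8 mm/s, which is > 2 mm/s, so they are Class 4.2 (Flammable Solid).
Class 4.1 and Class 4.2 may not share an outer package.

No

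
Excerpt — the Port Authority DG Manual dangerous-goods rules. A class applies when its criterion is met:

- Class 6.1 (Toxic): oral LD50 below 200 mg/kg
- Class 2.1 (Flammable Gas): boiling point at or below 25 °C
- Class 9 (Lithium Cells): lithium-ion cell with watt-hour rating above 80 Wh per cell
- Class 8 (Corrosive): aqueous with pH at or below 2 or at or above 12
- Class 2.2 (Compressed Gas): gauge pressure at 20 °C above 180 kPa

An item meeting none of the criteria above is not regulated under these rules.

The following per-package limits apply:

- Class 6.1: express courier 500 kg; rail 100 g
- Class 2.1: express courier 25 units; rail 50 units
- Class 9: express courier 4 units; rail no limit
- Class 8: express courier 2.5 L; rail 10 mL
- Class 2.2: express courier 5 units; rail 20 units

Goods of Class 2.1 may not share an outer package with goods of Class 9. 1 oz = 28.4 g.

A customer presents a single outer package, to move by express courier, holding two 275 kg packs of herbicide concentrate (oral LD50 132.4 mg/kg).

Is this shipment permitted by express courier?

No

Herbicide concentrate: oral LD50 132.4 mg/kg < 200 mg/kg → Class 6.1 (Toxic).
Class 6.1 quantity: two 275 kg packs = 550 kg.
That exceeds the Class 6.1 express courier limit of 500 kg.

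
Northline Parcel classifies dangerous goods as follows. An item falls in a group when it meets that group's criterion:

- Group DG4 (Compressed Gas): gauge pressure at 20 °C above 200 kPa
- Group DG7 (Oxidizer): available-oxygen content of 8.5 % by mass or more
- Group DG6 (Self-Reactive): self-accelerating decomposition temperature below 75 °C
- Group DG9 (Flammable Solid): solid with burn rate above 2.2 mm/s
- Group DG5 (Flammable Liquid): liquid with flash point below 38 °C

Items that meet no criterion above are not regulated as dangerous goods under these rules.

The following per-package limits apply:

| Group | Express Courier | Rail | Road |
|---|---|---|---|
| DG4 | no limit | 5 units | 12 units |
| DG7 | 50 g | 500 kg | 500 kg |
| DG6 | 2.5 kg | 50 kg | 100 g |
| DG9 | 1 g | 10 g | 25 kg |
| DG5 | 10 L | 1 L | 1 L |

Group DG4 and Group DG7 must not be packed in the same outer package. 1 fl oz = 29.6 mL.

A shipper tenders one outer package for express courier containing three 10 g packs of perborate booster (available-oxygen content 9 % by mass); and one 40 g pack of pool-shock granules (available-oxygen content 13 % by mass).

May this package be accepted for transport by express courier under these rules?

The perborate booster has available-oxygen content 9 % by mass, which is ≥ 8.5 % by mass, so it is Group DG7 (Oxidizer).
Available-oxygen content 13 % by mass meets the Group DG7 criterion (Oxidizer), so the pool-shock granules are Group DG7.
Group DG7 net quantity: (three 10 g packs = 30 g) + 40 g = 70 g.
70 g exceeds the express courier limit of 50 g for Group DG7.

No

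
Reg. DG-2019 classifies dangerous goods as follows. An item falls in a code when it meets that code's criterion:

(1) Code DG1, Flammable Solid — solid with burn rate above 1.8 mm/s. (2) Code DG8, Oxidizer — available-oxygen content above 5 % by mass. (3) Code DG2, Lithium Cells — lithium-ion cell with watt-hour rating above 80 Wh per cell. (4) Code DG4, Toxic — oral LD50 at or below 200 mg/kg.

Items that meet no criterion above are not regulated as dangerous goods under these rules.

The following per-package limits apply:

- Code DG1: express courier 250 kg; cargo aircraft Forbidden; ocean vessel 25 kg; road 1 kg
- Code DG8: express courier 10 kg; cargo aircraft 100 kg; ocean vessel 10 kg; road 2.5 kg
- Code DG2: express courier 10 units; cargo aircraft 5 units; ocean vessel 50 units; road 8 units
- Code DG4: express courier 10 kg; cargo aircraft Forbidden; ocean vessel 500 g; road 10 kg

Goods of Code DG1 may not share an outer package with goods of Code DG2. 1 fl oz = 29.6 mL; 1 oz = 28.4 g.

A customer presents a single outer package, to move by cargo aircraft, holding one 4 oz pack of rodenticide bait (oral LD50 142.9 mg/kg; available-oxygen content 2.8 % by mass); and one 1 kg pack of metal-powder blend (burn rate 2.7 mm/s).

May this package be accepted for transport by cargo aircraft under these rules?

Rodenticide bait: oral LD50 142.9 mg/kg ≤ 200 mg/kg → Code DG4 (Toxic).
Metal-powder blend: burn rate 2.7 mm/s > 1.8 mm/s → Code DG1 (Flammable Solid).
Code DG4 quantity: one 4 oz pack = 113.6 g.
By cargo aircraft, Code DG4 is Forbidden regardless of quantity.
Code DG1 quantity: 1 kg.
By cargo aircraft, Code DG1 is Forbidden regardless of quantity.
The segregation rule (Code DG1 with Code DG2) does not apply to Code DG4 with Code DG1.

No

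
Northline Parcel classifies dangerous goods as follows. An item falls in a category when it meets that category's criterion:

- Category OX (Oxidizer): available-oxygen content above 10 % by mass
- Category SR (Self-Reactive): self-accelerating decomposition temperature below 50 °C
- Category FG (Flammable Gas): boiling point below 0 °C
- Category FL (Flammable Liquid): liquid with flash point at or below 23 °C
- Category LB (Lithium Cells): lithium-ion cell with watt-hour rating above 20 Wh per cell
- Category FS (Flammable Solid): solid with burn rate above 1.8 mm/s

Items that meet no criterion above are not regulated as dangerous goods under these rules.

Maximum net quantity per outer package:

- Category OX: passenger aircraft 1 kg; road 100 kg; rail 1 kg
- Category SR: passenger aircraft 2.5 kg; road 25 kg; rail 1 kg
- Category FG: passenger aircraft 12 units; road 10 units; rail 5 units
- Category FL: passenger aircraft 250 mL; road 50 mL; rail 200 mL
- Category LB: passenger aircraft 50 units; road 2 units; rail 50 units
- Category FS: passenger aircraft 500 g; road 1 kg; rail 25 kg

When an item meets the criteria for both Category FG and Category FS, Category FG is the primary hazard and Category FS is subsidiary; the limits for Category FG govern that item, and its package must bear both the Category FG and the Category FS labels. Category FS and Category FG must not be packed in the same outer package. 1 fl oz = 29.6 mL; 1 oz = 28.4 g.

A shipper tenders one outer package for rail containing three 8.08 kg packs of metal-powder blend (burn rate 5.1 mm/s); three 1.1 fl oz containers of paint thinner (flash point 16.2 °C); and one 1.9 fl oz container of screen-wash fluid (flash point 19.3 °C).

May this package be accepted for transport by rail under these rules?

The metal-powder blend has burn rate 5.1 mm/s, which is > 1.8 mm/s, so it is Category FS (Flammable Solid).
With flash point 16.2 °C (≤ 23 °C), the paint thinner falls in Category FL.
Screen-wash fluid: flash point 19.3 °C ≤ 23 °C → Category FL (Flammable Liquid).
Category FS quantity: three 8.08 kg packs = 24.24 kg.
24.24 kg ≤ 25 kg (rail limit, Category FS) — within limit.
Category FL net quantity: (three 1.1 fl oz containers = 97.68 mL) + (one 1.9 fl oz container = 56.24 mL) = 153.92 mL.
153.92 mL ≤ 200 mL (rail limit, Category FL) — within limit.
The segregation rule (Category FS with Category FG) does not apply to Category FS with Category FL.
Every hazard category is within its rail limit and no segregation rule is violated.

Yes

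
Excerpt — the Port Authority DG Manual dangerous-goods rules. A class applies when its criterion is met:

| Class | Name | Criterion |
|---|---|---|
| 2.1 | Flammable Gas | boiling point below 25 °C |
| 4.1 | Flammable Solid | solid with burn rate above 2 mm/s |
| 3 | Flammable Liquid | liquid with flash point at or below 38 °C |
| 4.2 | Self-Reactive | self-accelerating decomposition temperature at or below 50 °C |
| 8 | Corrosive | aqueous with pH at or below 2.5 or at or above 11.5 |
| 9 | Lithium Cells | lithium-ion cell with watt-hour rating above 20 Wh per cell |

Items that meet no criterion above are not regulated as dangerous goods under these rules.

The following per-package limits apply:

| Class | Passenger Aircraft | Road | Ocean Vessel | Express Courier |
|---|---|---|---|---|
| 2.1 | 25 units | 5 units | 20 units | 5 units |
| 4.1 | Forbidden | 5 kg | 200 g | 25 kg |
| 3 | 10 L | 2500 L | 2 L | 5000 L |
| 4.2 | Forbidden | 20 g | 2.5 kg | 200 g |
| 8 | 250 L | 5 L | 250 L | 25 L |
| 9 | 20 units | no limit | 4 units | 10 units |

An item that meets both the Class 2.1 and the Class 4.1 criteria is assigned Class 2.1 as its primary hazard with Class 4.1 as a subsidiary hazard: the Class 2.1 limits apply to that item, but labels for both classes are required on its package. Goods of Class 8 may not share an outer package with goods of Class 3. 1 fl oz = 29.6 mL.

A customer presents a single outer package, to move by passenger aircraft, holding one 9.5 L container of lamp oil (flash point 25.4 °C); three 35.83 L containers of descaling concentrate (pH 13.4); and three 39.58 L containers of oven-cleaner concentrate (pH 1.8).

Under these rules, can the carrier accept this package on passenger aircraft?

Flash point 25.4 °C meets the Class 3 criterion (Flammable Liquid), so the lamp oil is Class 3.
With pH 13.4 (≥ 11.5), the descaling concentrate falls in Class 8.
pH 1.8 meets the Class 8 criterion (Corrosive), so the oven-cleaner concentrate is Class 8.
Class 8 net quantity: (three 35.83 L containers = 107.49 L) + (three 39.58 L containers = 118.74 L) = 226.23 L.
226.23 L ≤ 250 L (passenger aircraft limit, Class 8) — within limit.
Class 3 quantity: 9.5 L.
That is within the Class 3 passenger aircraft limit of 10 L.
Class 8 and Class 3 may not share an outer package.

No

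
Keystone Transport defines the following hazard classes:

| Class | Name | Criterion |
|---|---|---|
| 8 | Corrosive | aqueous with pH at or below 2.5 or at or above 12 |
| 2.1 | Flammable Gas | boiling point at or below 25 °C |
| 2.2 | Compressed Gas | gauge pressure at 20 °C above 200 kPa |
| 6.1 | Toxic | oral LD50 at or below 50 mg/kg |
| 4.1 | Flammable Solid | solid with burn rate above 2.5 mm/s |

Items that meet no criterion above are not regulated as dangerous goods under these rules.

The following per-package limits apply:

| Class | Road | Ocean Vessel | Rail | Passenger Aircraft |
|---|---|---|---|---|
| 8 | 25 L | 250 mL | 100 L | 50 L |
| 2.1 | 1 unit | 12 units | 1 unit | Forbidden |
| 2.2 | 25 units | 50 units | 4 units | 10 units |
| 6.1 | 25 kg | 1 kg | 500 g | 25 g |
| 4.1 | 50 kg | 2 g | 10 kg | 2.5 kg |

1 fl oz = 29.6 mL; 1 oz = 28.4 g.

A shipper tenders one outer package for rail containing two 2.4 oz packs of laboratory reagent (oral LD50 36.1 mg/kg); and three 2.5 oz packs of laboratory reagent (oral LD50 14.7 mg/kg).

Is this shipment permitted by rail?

Yes

With oral LD50 36.1 mg/kg (≤ 50 mg/kg), the laboratory reagent falls in Class 6.1.
The laboratory reagent has oral LD50 14.7 mg/kg, which is ≤ 50 mg/kg, so it is Class 6.1 (Toxic).
Class 6.1 net quantity: (two 2.4 oz packs = 136.32 g) + (three 2.5 oz packs = 213 g) = 349.32 g.
349.32 g ≤ 500 g (rail limit, Class 6.1) — within limit.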